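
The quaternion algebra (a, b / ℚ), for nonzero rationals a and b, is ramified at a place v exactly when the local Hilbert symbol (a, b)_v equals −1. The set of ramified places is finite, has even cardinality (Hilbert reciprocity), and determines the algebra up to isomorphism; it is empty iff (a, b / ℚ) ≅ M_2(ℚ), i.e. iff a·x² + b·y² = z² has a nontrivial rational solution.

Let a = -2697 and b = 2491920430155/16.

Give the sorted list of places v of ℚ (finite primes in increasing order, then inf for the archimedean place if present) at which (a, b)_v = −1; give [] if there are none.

[2, 5, 13, 17, 29, 31]

(a, b) ≡ (-2697, 3556995) mod (ℚ^×)²; places V = {2, 3, 5, 13, 17, 29, 31, 37, ∞}.
(a,b)_2: α=0, β=-4; u≡7, v≡3 (mod 8); ε(u)ε(v)=1·1, αω(v)=0·1, βω(u)=-4·0; sum ≡ 1  ⇒  -1.
(a,b)_3: α=1, u≡1; β=7, v≡2 (mod 3); (1|3)=+1, (2|3)=-1; sign (−1)^1·+1^7·-1^1 = +1.
(a,b)_37: α=0, u≡4; β=1, v≡27 (mod 37); (4|37)=+1, (27|37)=+1; sign (−1)^0·+1^1·+1^0 = +1.
(a,b)_13: α=0, u≡7; β=1, v≡3 (mod 13); (7|13)=-1, (3|13)=+1; sign (−1)^0·-1^1·+1^0 = -1.
(a,b)_29: α=1, u≡23; β=1, v≡14 (mod 29); (23|29)=+1, (14|29)=-1; sign (−1)^0·+1^1·-1^1 = -1.
(a,b)_31: α=1, u≡6; β=2, v≡24 (mod 31); (6|31)=-1, (24|31)=-1; sign (−1)^0·-1^2·-1^1 = -1.
(a,b)_17: α=0, u≡6; β=1, v≡16 (mod 17); (6|17)=-1, (16|17)=+1; sign (−1)^0·-1^1·+1^0 = -1.
(a,b)_5: α=0, u≡3; β=1, v≡1 (mod 5); (3|5)=-1, (1|5)=+1; sign (−1)^0·-1^1·+1^0 = -1.
(a,b)_∞: sgn(-2697)=−, sgn(3556995)=+, so +1.
(-2697, 3556995 / ℚ) ramifies at {2, 5, 13, 17, 29, 31}: a division algebra.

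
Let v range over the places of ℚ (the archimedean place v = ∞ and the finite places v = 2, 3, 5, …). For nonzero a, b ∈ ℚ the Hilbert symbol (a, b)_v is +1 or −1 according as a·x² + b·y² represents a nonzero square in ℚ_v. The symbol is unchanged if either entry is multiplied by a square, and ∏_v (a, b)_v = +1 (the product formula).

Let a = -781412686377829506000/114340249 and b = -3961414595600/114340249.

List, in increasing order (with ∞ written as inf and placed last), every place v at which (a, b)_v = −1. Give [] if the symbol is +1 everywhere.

(a, b) ≡ (-22165, -161) mod (ℚ^×)²; places V = {2, 3, 5, 7, 11, 13, 17, 19, 23, 31, 37, ∞}.
(a,b)_31: α=3, u≡6; β=2, v≡4 (mod 31); (6|31)=-1, (4|31)=+1; sign (−1)^0·-1^2·+1^3 = +1.
(a,b)_19: α=2, u≡3; β=0, v≡10 (mod 19); (3|19)=-1, (10|19)=-1; sign (−1)^0·-1^0·-1^2 = +1.
(a,b)_∞: sgn(-22165)=−, sgn(-161)=−, so -1.
(a,b)_5: α=3, u≡3; β=2, v≡4 (mod 5); (3|5)=-1, (4|5)=+1; sign (−1)^0·-1^2·+1^3 = +1.
(a,b)_11: α=3, u≡4; β=2, v≡9 (mod 11); (4|11)=+1, (9|11)=+1; sign (−1)^0·+1^2·+1^3 = +1.
(a,b)_13: α=1, u≡7; β=0, v≡11 (mod 13); (7|13)=-1, (11|13)=-1; sign (−1)^0·-1^0·-1^1 = -1.
(a,b)_17: α=-4, u≡5; β=-4, v≡1 (mod 17); (5|17)=-1, (1|17)=+1; sign (−1)^0·-1^-4·+1^-4 = +1.
(a,b)_2: α=4, β=4; u≡3, v≡7 (mod 8); ε(u)ε(v)=1·1, αω(v)=4·0, βω(u)=4·1; sum ≡ 1  ⇒  -1.
(a,b)_23: α=2, u≡22; β=3, v≡1 (mod 23); (22|23)=-1, (1|23)=+1; sign (−1)^0·-1^3·+1^2 = -1.
(a,b)_7: α=2, u≡1; β=1, v≡5 (mod 7); (1|7)=+1, (5|7)=-1; sign (−1)^0·+1^1·-1^2 = +1.
(a,b)_3: α=4, u≡2; β=0, v≡1 (mod 3); (2|3)=-1, (1|3)=+1; sign (−1)^0·-1^0·+1^4 = +1.
(a,b)_37: α=-2, u≡6; β=-2, v≡23 (mod 37); (6|37)=-1, (23|37)=-1; sign (−1)^0·-1^-2·-1^-2 = +1.
|Ram(-22165, -161)| = 4, even; anisotropic at {2, 13, 23, ∞}.

[2, 13, 23, inf]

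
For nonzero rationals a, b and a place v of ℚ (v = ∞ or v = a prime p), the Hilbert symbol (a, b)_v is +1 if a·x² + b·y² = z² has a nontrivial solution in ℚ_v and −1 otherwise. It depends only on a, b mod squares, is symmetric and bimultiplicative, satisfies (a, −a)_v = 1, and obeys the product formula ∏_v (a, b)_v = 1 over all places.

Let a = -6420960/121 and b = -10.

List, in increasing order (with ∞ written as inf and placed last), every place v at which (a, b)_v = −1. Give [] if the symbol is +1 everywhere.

[2, inf]

(a, b) ≡ (-910, -10) mod (ℚ^×)²; places V = {2, 3, 5, 7, 11, 13, ∞}.
(a,b)_7: α=3, u≡6; β=0, v≡4 (mod 7); (6|7)=-1, (4|7)=+1; sign (−1)^0·-1^0·+1^3 = +1.
(a,b)_13: α=1, u≡7; β=0, v≡3 (mod 13); (7|13)=-1, (3|13)=+1; sign (−1)^0·-1^0·+1^1 = +1.
(a,b)_5: α=1, u≡3; β=1, v≡3 (mod 5); (3|5)=-1, (3|5)=-1; sign (−1)^0·-1^1·-1^1 = +1.
(a,b)_∞: sgn(-910)=−, sgn(-10)=−, so -1.
(a,b)_11: α=-2, u≡4; β=0, v≡1 (mod 11); (4|11)=+1, (1|11)=+1; sign (−1)^0·+1^0·+1^-2 = +1.
(a,b)_3: α=2, u≡2; β=0, v≡2 (mod 3); (2|3)=-1, (2|3)=-1; sign (−1)^0·-1^0·-1^2 = +1.
(a,b)_2: α=5, β=1; u≡1, v≡3 (mod 8); ε(u)ε(v)=0·1, αω(v)=5·1, βω(u)=1·0; sum ≡ 1  ⇒  -1.
|Ram(-910, -10)| = 2, even; anisotropic at {2, ∞}.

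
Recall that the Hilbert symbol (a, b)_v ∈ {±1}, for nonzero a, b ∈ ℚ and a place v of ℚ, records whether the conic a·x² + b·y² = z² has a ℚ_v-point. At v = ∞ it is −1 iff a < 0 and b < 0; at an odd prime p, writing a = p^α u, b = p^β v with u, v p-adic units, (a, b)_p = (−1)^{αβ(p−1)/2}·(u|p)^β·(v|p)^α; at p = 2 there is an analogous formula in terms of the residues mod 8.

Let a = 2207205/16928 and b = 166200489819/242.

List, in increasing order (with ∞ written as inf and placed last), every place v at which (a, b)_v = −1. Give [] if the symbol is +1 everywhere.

[5, 11, 13, 23]

(a, b) ≡ (10010, 6118) mod (ℚ^×)²; places V = {2, 3, 5, 7, 11, 13, 19, 23, ∞}.
(a,b)_5: α=1, u≡2; β=0, v≡2 (mod 5); (2|5)=-1, (2|5)=-1; sign (−1)^0·-1^0·-1^1 = -1.
(a,b)_3: α=2, u≡2; β=8, v≡1 (mod 3); (2|3)=-1, (1|3)=+1; sign (−1)^0·-1^8·+1^2 = +1.
(a,b)_19: α=0, u≡6; β=1, v≡2 (mod 19); (6|19)=+1, (2|19)=-1; sign (−1)^0·+1^1·-1^0 = +1.
(a,b)_13: α=1, u≡9; β=2, v≡6 (mod 13); (9|13)=+1, (6|13)=-1; sign (−1)^0·+1^2·-1^1 = -1.
(a,b)_∞: sgn(10010)=+, sgn(6118)=+, so +1.
(a,b)_23: α=-2, u≡19; β=1, v≡9 (mod 23); (19|23)=-1, (9|23)=+1; sign (−1)^0·-1^1·+1^-2 = -1.
(a,b)_11: α=1, u≡7; β=-2, v≡6 (mod 11); (7|11)=-1, (6|11)=-1; sign (−1)^0·-1^-2·-1^1 = -1.
(a,b)_2: α=-5, β=-1; u≡5, v≡3 (mod 8); ε(u)ε(v)=0·1, αω(v)=-5·1, βω(u)=-1·1; sum ≡ 0  ⇒  +1.
(a,b)_7: α=3, u≡1; β=3, v≡5 (mod 7); (1|7)=+1, (5|7)=-1; sign (−1)^1·+1^3·-1^3 = +1.
|Ram(10010, 6118)| = 4, even; anisotropic at {5, 11, 13, 23}.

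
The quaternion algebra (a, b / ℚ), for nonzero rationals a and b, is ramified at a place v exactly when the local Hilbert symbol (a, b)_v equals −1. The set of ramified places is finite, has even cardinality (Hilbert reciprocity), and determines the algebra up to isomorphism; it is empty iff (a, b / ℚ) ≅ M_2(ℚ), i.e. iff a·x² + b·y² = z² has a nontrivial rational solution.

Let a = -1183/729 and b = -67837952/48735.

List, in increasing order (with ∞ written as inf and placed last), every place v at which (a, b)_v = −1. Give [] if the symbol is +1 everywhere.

[3, 5, 7, inf]

(a, b) ≡ (-7, -30) mod (ℚ^×)²; places V = {2, 3, 5, 7, 13, 19, ∞}.
(a,b)_7: α=1, u≡6; β=2, v≡5 (mod 7); (6|7)=-1, (5|7)=-1; sign (−1)^0·-1^2·-1^1 = -1.
(a,b)_13: α=2, u≡6; β=2, v≡10 (mod 13); (6|13)=-1, (10|13)=+1; sign (−1)^0·-1^2·+1^2 = +1.
(a,b)_19: α=0, u≡2; β=-2, v≡14 (mod 19); (2|19)=-1, (14|19)=-1; sign (−1)^0·-1^-2·-1^0 = +1.
(a,b)_∞: sgn(-7)=−, sgn(-30)=−, so -1.
(a,b)_3: α=-6, u≡2; β=-3, v≡2 (mod 3); (2|3)=-1, (2|3)=-1; sign (−1)^0·-1^-3·-1^-6 = -1.
(a,b)_5: α=0, u≡3; β=-1, v≡4 (mod 5); (3|5)=-1, (4|5)=+1; sign (−1)^0·-1^-1·+1^0 = -1.
(a,b)_2: α=0, β=13; u≡1, v≡1 (mod 8); ε(u)ε(v)=0·0, αω(v)=0·0, βω(u)=13·0; sum ≡ 0  ⇒  +1.
|Ram(-7, -30)| = 4, even; anisotropic at {3, 5, 7, ∞}.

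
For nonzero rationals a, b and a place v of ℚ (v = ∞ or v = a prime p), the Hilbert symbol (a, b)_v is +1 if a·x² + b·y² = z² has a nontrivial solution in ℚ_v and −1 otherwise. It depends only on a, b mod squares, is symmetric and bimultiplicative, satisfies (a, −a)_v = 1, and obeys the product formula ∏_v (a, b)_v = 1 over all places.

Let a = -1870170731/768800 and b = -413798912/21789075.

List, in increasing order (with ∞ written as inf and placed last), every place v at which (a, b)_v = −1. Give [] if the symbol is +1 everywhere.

[3, inf]

(a, b) ≡ (-22, -6) mod (ℚ^×)²; places V = {2, 3, 5, 7, 11, 13, 17, 29, 31, 59, ∞}.
(a,b)_7: α=0, u≡3; β=-4, v≡4 (mod 7); (3|7)=-1, (4|7)=+1; sign (−1)^0·-1^-4·+1^0 = +1.
(a,b)_29: α=0, u≡9; β=2, v≡13 (mod 29); (9|29)=+1, (13|29)=+1; sign (−1)^0·+1^2·+1^0 = +1.
(a,b)_13: α=2, u≡10; β=0, v≡5 (mod 13); (10|13)=+1, (5|13)=-1; sign (−1)^0·+1^0·-1^2 = +1.
(a,b)_31: α=-2, u≡16; β=2, v≡5 (mod 31); (16|31)=+1, (5|31)=+1; sign (−1)^0·+1^2·+1^-2 = +1.
(a,b)_5: α=-2, u≡2; β=-2, v≡1 (mod 5); (2|5)=-1, (1|5)=+1; sign (−1)^0·-1^-2·+1^-2 = +1.
(a,b)_11: α=1, u≡5; β=-2, v≡9 (mod 11); (5|11)=+1, (9|11)=+1; sign (−1)^0·+1^-2·+1^1 = +1.
(a,b)_59: α=2, u≡6; β=0, v≡20 (mod 59); (6|59)=-1, (20|59)=+1; sign (−1)^0·-1^0·+1^2 = +1.
(a,b)_∞: sgn(-22)=−, sgn(-6)=−, so -1.
(a,b)_17: α=2, u≡14; β=0, v≡12 (mod 17); (14|17)=-1, (12|17)=-1; sign (−1)^0·-1^0·-1^2 = +1.
(a,b)_2: α=-5, β=9; u≡5, v≡5 (mod 8); ε(u)ε(v)=0·0, αω(v)=-5·1, βω(u)=9·1; sum ≡ 0  ⇒  +1.
(a,b)_3: α=0, u≡2; β=-1, v≡1 (mod 3); (2|3)=-1, (1|3)=+1; sign (−1)^0·-1^-1·+1^0 = -1.
|Ram(-22, -6)| = 2, even; anisotropic at {3, ∞}.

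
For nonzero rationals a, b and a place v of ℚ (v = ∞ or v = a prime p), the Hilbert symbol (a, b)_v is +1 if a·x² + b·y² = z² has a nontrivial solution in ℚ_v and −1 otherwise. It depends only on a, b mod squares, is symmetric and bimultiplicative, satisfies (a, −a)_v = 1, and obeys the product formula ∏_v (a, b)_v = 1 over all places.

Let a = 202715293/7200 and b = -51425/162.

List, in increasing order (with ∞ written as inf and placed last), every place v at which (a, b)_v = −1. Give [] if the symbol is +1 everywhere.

[2, 11]

Mod squares: a ≡ 11594, b ≡ -34. Check v ∈ {∞, 2, 3, 5, 11, 17, 31}.
v=3: a=3^-2·(≡2), b=3^-4·(≡2) mod 3; (2|3)=-1, (2|3)=-1; (−1)^{-2·-4·1}·(-1)^-4·(-1)^-2 = +1.
v=31: a=31^1·(≡4), b=31^0·(≡5) mod 31; (4|31)=+1, (5|31)=+1; (−1)^{1·0·15}·(+1)^0·(+1)^1 = +1.
v=17: a=17^3·(≡4), b=17^1·(≡2) mod 17; (4|17)=+1, (2|17)=+1; (−1)^{3·1·8}·(+1)^1·(+1)^3 = +1.
v=5: a=5^-2·(≡1), b=5^2·(≡4) mod 5; (1|5)=+1, (4|5)=+1; (−1)^{-2·2·2}·(+1)^2·(+1)^-2 = +1.
v=∞: 11594 > 0 and -34 < 0  ⇒  (a,b)_∞ = +1.
v=2: v_2(a)=-5, v_2(b)=-1; units ≡ 5, 7 (mod 8); ε·ε+αω+βω = 0·1+-5·0+-1·1 ≡ 1  ⇒  (a,b)_2 = -1.
v=11: a=11^3·(≡5), b=11^2·(≡6) mod 11; (5|11)=+1, (6|11)=-1; (−1)^{3·2·5}·(+1)^2·(-1)^3 = -1.
Ram(11594, -34) = {2, 11}; no ℚ_2-point on the conic.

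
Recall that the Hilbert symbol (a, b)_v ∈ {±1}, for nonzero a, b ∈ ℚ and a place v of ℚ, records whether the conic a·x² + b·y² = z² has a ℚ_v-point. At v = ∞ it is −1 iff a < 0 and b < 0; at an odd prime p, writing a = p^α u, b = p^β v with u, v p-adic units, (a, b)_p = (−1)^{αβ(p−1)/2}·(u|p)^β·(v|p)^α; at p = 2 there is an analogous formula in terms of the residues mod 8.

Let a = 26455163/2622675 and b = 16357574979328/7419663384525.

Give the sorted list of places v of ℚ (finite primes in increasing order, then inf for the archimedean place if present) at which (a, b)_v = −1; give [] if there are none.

Mod squares: a ≡ 609, b ≡ 12243. Check v ∈ {∞, 2, 3, 5, 7, 11, 17, 19, 29, 37, 53}.
v=37: a=37^0·(≡13), b=37^-2·(≡11) mod 37; (13|37)=-1, (11|37)=+1; (−1)^{0·-2·18}·(-1)^-2·(+1)^0 = +1.
v=17: a=17^-2·(≡11), b=17^-2·(≡10) mod 17; (11|17)=-1, (10|17)=-1; (−1)^{-2·-2·8}·(-1)^-2·(-1)^-2 = +1.
v=11: a=11^-2·(≡4), b=11^1·(≡8) mod 11; (4|11)=+1, (8|11)=-1; (−1)^{-2·1·5}·(+1)^1·(-1)^-2 = +1.
v=2: v_2(a)=0, v_2(b)=8; units ≡ 1, 3 (mod 8); ε·ε+αω+βω = 0·1+0·1+8·0 ≡ 0  ⇒  (a,b)_2 = +1.
v=3: a=3^-1·(≡2), b=3^-7·(≡1) mod 3; (2|3)=-1, (1|3)=+1; (−1)^{-1·-7·1}·(-1)^-7·(+1)^-1 = +1.
v=∞: 609 > 0 and 12243 > 0  ⇒  (a,b)_∞ = +1.
v=19: a=19^4·(≡7), b=19^4·(≡11) mod 19; (7|19)=+1, (11|19)=+1; (−1)^{4·4·9}·(+1)^4·(+1)^4 = +1.
v=53: a=53^0·(≡30), b=53^1·(≡33) mod 53; (30|53)=-1, (33|53)=-1; (−1)^{0·1·26}·(-1)^1·(-1)^0 = -1.
v=7: a=7^1·(≡5), b=7^-3·(≡6) mod 7; (5|7)=-1, (6|7)=-1; (−1)^{1·-3·3}·(-1)^-3·(-1)^1 = -1.
v=29: a=29^1·(≡26), b=29^2·(≡22) mod 29; (26|29)=-1, (22|29)=+1; (−1)^{1·2·14}·(-1)^2·(+1)^1 = +1.
v=5: a=5^-2·(≡4), b=5^-2·(≡3) mod 5; (4|5)=+1, (3|5)=-1; (−1)^{-2·-2·2}·(+1)^-2·(-1)^-2 = +1.
Ram(609, 12243) = {7, 53}; no ℚ_7-point on the conic.

[7, 53]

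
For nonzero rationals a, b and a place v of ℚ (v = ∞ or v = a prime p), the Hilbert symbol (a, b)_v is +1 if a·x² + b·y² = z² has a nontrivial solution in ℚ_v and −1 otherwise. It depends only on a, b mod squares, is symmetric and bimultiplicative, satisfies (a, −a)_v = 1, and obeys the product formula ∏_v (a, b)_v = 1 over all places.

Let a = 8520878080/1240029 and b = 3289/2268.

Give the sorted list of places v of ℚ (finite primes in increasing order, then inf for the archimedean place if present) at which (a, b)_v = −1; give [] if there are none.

[5, 7, 11, 13]

Mod squares: a ≡ 2730, b ≡ 23023. Check v ∈ {∞, 2, 3, 5, 7, 11, 13, 23}.
v=5: a=5^1·(≡4), b=5^0·(≡3) mod 5; (4|5)=+1, (3|5)=-1; (−1)^{1·0·2}·(+1)^0·(-1)^1 = -1.
v=23: a=23^2·(≡13), b=23^1·(≡2) mod 23; (13|23)=+1, (2|23)=+1; (−1)^{2·1·11}·(+1)^1·(+1)^2 = +1.
v=13: a=13^1·(≡7), b=13^1·(≡1) mod 13; (7|13)=-1, (1|13)=+1; (−1)^{1·1·6}·(-1)^1·(+1)^1 = -1.
v=2: v_2(a)=11, v_2(b)=-2; units ≡ 5, 7 (mod 8); ε·ε+αω+βω = 0·1+11·0+-2·1 ≡ 0  ⇒  (a,b)_2 = +1.
v=3: a=3^-11·(≡1), b=3^-4·(≡1) mod 3; (1|3)=+1, (1|3)=+1; (−1)^{-11·-4·1}·(+1)^-4·(+1)^-11 = +1.
v=7: a=7^-1·(≡3), b=7^-1·(≡3) mod 7; (3|7)=-1, (3|7)=-1; (−1)^{-1·-1·3}·(-1)^-1·(-1)^-1 = -1.
v=∞: 2730 > 0 and 23023 > 0  ⇒  (a,b)_∞ = +1.
v=11: a=11^2·(≡2), b=11^1·(≡1) mod 11; (2|11)=-1, (1|11)=+1; (−1)^{2·1·5}·(-1)^1·(+1)^2 = -1.
Ram(2730, 23023) = {5, 7, 11, 13}; no ℚ_5-point on the conic.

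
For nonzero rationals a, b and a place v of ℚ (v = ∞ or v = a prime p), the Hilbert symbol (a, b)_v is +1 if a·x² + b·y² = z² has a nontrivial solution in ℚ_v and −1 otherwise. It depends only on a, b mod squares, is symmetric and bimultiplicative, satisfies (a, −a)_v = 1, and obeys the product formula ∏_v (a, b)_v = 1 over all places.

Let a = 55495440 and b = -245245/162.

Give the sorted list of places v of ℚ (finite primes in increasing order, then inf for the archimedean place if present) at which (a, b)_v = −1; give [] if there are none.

(a, b) ≡ (65, -10010) mod (ℚ^×)²; places V = {2, 3, 5, 7, 11, 13, ∞}.
(a,b)_11: α=2, u≡6; β=1, v≡3 (mod 11); (6|11)=-1, (3|11)=+1; sign (−1)^0·-1^1·+1^2 = -1.
(a,b)_3: α=2, u≡2; β=-4, v≡1 (mod 3); (2|3)=-1, (1|3)=+1; sign (−1)^0·-1^-4·+1^2 = +1.
(a,b)_∞: sgn(65)=+, sgn(-10010)=−, so +1.
(a,b)_7: α=2, u≡2; β=3, v≡6 (mod 7); (2|7)=+1, (6|7)=-1; sign (−1)^0·+1^3·-1^2 = +1.
(a,b)_5: α=1, u≡3; β=1, v≡3 (mod 5); (3|5)=-1, (3|5)=-1; sign (−1)^0·-1^1·-1^1 = +1.
(a,b)_2: α=4, β=-1; u≡1, v≡3 (mod 8); ε(u)ε(v)=0·1, αω(v)=4·1, βω(u)=-1·0; sum ≡ 0  ⇒  +1.
(a,b)_13: α=1, u≡5; β=1, v≡4 (mod 13); (5|13)=-1, (4|13)=+1; sign (−1)^0·-1^1·+1^1 = -1.
(65, -10010 / ℚ) ramifies at {11, 13}: a division algebra.

[11, 13]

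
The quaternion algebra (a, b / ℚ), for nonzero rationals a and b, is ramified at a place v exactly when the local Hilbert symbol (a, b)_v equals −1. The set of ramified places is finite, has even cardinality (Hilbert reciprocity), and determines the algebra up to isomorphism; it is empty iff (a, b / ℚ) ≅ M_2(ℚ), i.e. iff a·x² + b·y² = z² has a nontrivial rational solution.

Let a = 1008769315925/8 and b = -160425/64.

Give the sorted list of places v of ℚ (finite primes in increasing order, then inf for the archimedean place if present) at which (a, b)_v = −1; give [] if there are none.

(a, b) ≡ (158746, -713) mod (ℚ^×)²; places V = {2, 3, 5, 7, 17, 23, 29, 31, ∞}.
(a,b)_∞: sgn(158746)=+, sgn(-713)=−, so +1.
(a,b)_7: α=1, u≡3; β=0, v≡1 (mod 7); (3|7)=-1, (1|7)=+1; sign (−1)^0·-1^0·+1^1 = +1.
(a,b)_5: α=2, u≡4; β=2, v≡2 (mod 5); (4|5)=+1, (2|5)=-1; sign (−1)^0·+1^2·-1^2 = +1.
(a,b)_29: α=1, u≡20; β=0, v≡15 (mod 29); (20|29)=+1, (15|29)=-1; sign (−1)^0·+1^0·-1^1 = -1.
(a,b)_23: α=3, u≡16; β=1, v≡15 (mod 23); (16|23)=+1, (15|23)=-1; sign (−1)^1·+1^1·-1^3 = +1.
(a,b)_3: α=0, u≡1; β=2, v≡1 (mod 3); (1|3)=+1, (1|3)=+1; sign (−1)^0·+1^2·+1^0 = +1.
(a,b)_31: α=2, u≡27; β=1, v≡1 (mod 31); (27|31)=-1, (1|31)=+1; sign (−1)^0·-1^1·+1^2 = -1.
(a,b)_2: α=-3, β=-6; u≡5, v≡7 (mod 8); ε(u)ε(v)=0·1, αω(v)=-3·0, βω(u)=-6·1; sum ≡ 0  ⇒  +1.
(a,b)_17: α=1, u≡11; β=0, v≡16 (mod 17); (11|17)=-1, (16|17)=+1; sign (−1)^0·-1^0·+1^1 = +1.
(158746, -713 / ℚ) ramifies at {29, 31}: a division algebra.

[29, 31]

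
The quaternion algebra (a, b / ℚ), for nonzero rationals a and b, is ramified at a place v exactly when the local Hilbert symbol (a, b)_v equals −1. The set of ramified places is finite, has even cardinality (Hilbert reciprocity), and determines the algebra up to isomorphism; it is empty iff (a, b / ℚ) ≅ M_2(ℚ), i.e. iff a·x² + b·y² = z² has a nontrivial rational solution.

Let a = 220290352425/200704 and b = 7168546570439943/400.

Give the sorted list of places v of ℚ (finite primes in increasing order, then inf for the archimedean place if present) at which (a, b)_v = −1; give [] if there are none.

[13, 17, 19, 47]

(a, b) ≡ (8091473, 10127) mod (ℚ^×)²; places V = {2, 3, 5, 7, 11, 13, 17, 19, 41, 47, ∞}.
(a,b)_13: α=1, u≡6; β=3, v≡4 (mod 13); (6|13)=-1, (4|13)=+1; sign (−1)^0·-1^3·+1^1 = -1.
(a,b)_11: α=2, u≡4; β=0, v≡10 (mod 11); (4|11)=+1, (10|11)=-1; sign (−1)^0·+1^0·-1^2 = +1.
(a,b)_17: α=1, u≡12; β=2, v≡10 (mod 17); (12|17)=-1, (10|17)=-1; sign (−1)^0·-1^2·-1^1 = -1.
(a,b)_3: α=2, u≡2; β=8, v≡2 (mod 3); (2|3)=-1, (2|3)=-1; sign (−1)^0·-1^8·-1^2 = +1.
(a,b)_5: α=2, u≡3; β=-2, v≡3 (mod 5); (3|5)=-1, (3|5)=-1; sign (−1)^0·-1^-2·-1^2 = +1.
(a,b)_2: α=-12, β=-4; u≡1, v≡7 (mod 8); ε(u)ε(v)=0·1, αω(v)=-12·0, βω(u)=-4·0; sum ≡ 0  ⇒  +1.
(a,b)_19: α=1, u≡16; β=1, v≡7 (mod 19); (16|19)=+1, (7|19)=+1; sign (−1)^1·+1^1·+1^1 = -1.
(a,b)_47: α=1, u≡5; β=2, v≡33 (mod 47); (5|47)=-1, (33|47)=-1; sign (−1)^0·-1^2·-1^1 = -1.
(a,b)_41: α=1, u≡25; β=1, v≡5 (mod 41); (25|41)=+1, (5|41)=+1; sign (−1)^0·+1^1·+1^1 = +1.
(a,b)_∞: sgn(8091473)=+, sgn(10127)=+, so +1.
(a,b)_7: α=-2, u≡3; β=0, v≡3 (mod 7); (3|7)=-1, (3|7)=-1; sign (−1)^0·-1^0·-1^-2 = +1.
|Ram(8091473, 10127)| = 4, even; anisotropic at {13, 17, 19, 47}.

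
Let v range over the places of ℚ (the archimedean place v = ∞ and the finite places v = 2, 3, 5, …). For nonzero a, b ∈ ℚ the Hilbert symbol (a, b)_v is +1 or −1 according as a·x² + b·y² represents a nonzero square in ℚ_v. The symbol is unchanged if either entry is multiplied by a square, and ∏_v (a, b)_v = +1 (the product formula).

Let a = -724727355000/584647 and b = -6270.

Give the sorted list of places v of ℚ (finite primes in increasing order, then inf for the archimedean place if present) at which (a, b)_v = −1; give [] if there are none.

[3, 11, 19, inf]

Mod squares: a ≡ -10626, b ≡ -6270. Check v ∈ {∞, 2, 3, 5, 7, 11, 17, 19, 23}.
v=3: a=3^1·(≡1), b=3^1·(≡1) mod 3; (1|3)=+1, (1|3)=+1; (−1)^{1·1·1}·(+1)^1·(+1)^1 = -1.
v=17: a=17^-4·(≡4), b=17^0·(≡3) mod 17; (4|17)=+1, (3|17)=-1; (−1)^{-4·0·8}·(+1)^0·(-1)^-4 = +1.
v=∞: -10626 < 0 and -6270 < 0  ⇒  (a,b)_∞ = -1.
v=19: a=19^2·(≡14), b=19^1·(≡12) mod 19; (14|19)=-1, (12|19)=-1; (−1)^{2·1·9}·(-1)^1·(-1)^2 = -1.
v=2: v_2(a)=3, v_2(b)=1; units ≡ 7, 1 (mod 8); ε·ε+αω+βω = 1·0+3·0+1·0 ≡ 0  ⇒  (a,b)_2 = +1.
v=23: a=23^3·(≡17), b=23^0·(≡9) mod 23; (17|23)=-1, (9|23)=+1; (−1)^{3·0·11}·(-1)^0·(+1)^3 = +1.
v=11: a=11^1·(≡10), b=11^1·(≡2) mod 11; (10|11)=-1, (2|11)=-1; (−1)^{1·1·5}·(-1)^1·(-1)^1 = -1.
v=7: a=7^-1·(≡4), b=7^0·(≡2) mod 7; (4|7)=+1, (2|7)=+1; (−1)^{-1·0·3}·(+1)^0·(+1)^-1 = +1.
v=5: a=5^4·(≡1), b=5^1·(≡1) mod 5; (1|5)=+1, (1|5)=+1; (−1)^{4·1·2}·(+1)^1·(+1)^4 = +1.
Ram(-10626, -6270) = {3, 11, 19, ∞}; no ℚ_3-point on the conic.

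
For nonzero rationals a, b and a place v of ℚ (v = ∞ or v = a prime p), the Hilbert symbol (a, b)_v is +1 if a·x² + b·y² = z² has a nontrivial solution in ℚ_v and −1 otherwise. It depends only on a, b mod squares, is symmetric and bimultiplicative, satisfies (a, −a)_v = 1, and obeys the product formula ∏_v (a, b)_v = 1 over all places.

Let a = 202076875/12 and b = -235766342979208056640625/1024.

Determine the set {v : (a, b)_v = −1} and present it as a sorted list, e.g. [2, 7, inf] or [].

(a, b) ≡ (969969, -230945) mod (ℚ^×)²; places V = {2, 3, 5, 7, 11, 13, 17, 19, ∞}.
(a,b)_19: α=1, u≡17; β=3, v≡5 (mod 19); (17|19)=+1, (5|19)=+1; sign (−1)^1·+1^3·+1^1 = -1.
(a,b)_13: α=1, u≡11; β=3, v≡8 (mod 13); (11|13)=-1, (8|13)=-1; sign (−1)^0·-1^3·-1^1 = +1.
(a,b)_2: α=-2, β=-10; u≡1, v≡7 (mod 8); ε(u)ε(v)=0·1, αω(v)=-2·0, βω(u)=-10·0; sum ≡ 0  ⇒  +1.
(a,b)_3: α=-1, u≡1; β=0, v≡1 (mod 3); (1|3)=+1, (1|3)=+1; sign (−1)^0·+1^0·+1^-1 = +1.
(a,b)_11: α=1, u≡9; β=3, v≡4 (mod 11); (9|11)=+1, (4|11)=+1; sign (−1)^1·+1^3·+1^1 = -1.
(a,b)_5: α=4, u≡4; β=11, v≡1 (mod 5); (4|5)=+1, (1|5)=+1; sign (−1)^0·+1^11·+1^4 = +1.
(a,b)_17: α=1, u≡7; β=3, v≡13 (mod 17); (7|17)=-1, (13|17)=+1; sign (−1)^0·-1^3·+1^1 = -1.
(a,b)_∞: sgn(969969)=+, sgn(-230945)=−, so +1.
(a,b)_7: α=1, u≡4; β=2, v≡5 (mod 7); (4|7)=+1, (5|7)=-1; sign (−1)^0·+1^2·-1^1 = -1.
(969969, -230945 / ℚ) ramifies at {7, 11, 17, 19}: a division algebra.

[7, 11, 17, 19]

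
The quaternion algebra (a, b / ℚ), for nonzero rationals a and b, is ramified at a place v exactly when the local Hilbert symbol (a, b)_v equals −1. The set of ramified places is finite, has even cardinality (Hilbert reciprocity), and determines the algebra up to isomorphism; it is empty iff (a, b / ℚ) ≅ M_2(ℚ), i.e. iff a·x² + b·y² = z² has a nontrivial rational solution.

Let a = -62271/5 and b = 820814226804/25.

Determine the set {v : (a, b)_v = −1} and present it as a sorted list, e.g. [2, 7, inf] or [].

(a, b) ≡ (-34595, 341) mod (ℚ^×)²; places V = {2, 3, 5, 11, 13, 17, 31, 37, ∞}.
(a,b)_37: α=1, u≡26; β=2, v≡13 (mod 37); (26|37)=+1, (13|37)=-1; sign (−1)^0·+1^2·-1^1 = -1.
(a,b)_5: α=-1, u≡4; β=-2, v≡4 (mod 5); (4|5)=+1, (4|5)=+1; sign (−1)^0·+1^-2·+1^-1 = +1.
(a,b)_31: α=0, u≡14; β=1, v≡21 (mod 31); (14|31)=+1, (21|31)=-1; sign (−1)^0·+1^1·-1^0 = +1.
(a,b)_3: α=2, u≡1; β=2, v≡2 (mod 3); (1|3)=+1, (2|3)=-1; sign (−1)^0·+1^2·-1^2 = +1.
(a,b)_∞: sgn(-34595)=−, sgn(341)=+, so +1.
(a,b)_11: α=1, u≡3; β=1, v≡1 (mod 11); (3|11)=+1, (1|11)=+1; sign (−1)^1·+1^1·+1^1 = -1.
(a,b)_13: α=0, u≡5; β=2, v≡4 (mod 13); (5|13)=-1, (4|13)=+1; sign (−1)^0·-1^2·+1^0 = +1.
(a,b)_2: α=0, β=2; u≡5, v≡5 (mod 8); ε(u)ε(v)=0·0, αω(v)=0·1, βω(u)=2·1; sum ≡ 0  ⇒  +1.
(a,b)_17: α=1, u≡12; β=2, v≡2 (mod 17); (12|17)=-1, (2|17)=+1; sign (−1)^0·-1^2·+1^1 = +1.
Ram(-34595, 341) = {11, 37}; no ℚ_11-point on the conic.

[11, 37]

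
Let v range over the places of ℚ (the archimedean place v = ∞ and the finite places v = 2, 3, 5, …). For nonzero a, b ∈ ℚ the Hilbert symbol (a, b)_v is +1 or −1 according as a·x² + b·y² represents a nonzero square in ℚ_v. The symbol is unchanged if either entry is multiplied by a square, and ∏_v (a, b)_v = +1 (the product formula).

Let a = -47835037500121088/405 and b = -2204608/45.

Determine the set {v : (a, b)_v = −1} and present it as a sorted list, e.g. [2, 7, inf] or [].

(a, b) ≡ (-49210, -3515) mod (ℚ^×)²; places V = {2, 3, 5, 7, 19, 37, ∞}.
(a,b)_19: α=3, u≡15; β=1, v≡11 (mod 19); (15|19)=-1, (11|19)=+1; sign (−1)^1·-1^1·+1^3 = +1.
(a,b)_3: α=-4, u≡2; β=-2, v≡1 (mod 3); (2|3)=-1, (1|3)=+1; sign (−1)^0·-1^-2·+1^-4 = +1.
(a,b)_2: α=13, β=6; u≡3, v≡5 (mod 8); ε(u)ε(v)=1·0, αω(v)=13·1, βω(u)=6·1; sum ≡ 1  ⇒  -1.
(a,b)_7: α=5, u≡5; β=2, v≡6 (mod 7); (5|7)=-1, (6|7)=-1; sign (−1)^0·-1^2·-1^5 = -1.
(a,b)_∞: sgn(-49210)=−, sgn(-3515)=−, so -1.
(a,b)_37: α=3, u≡20; β=1, v≡26 (mod 37); (20|37)=-1, (26|37)=+1; sign (−1)^0·-1^1·+1^3 = -1.
(a,b)_5: α=-1, u≡2; β=-1, v≡3 (mod 5); (2|5)=-1, (3|5)=-1; sign (−1)^0·-1^-1·-1^-1 = +1.
Ram(-49210, -3515) = {2, 7, 37, ∞}; no ℚ_2-point on the conic.

[2, 7, 37, inf]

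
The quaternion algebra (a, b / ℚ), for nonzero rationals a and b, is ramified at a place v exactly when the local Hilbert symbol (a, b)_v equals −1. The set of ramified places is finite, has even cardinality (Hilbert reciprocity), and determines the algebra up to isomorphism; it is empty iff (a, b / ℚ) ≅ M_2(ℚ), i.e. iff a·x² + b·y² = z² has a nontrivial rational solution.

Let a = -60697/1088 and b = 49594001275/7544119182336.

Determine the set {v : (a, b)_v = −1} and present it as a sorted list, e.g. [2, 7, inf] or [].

Mod squares: a ≡ -1031849, b ≡ 91. Check v ∈ {∞, 2, 3, 5, 7, 11, 13, 17, 23, 29}.
v=2: v_2(a)=-6, v_2(b)=-10; units ≡ 7, 3 (mod 8); ε·ε+αω+βω = 1·1+-6·1+-10·0 ≡ 1  ⇒  (a,b)_2 = -1.
v=13: a=13^1·(≡7), b=13^1·(≡7) mod 13; (7|13)=-1, (7|13)=-1; (−1)^{1·1·6}·(-1)^1·(-1)^1 = +1.
v=29: a=29^1·(≡19), b=29^2·(≡23) mod 29; (19|29)=-1, (23|29)=+1; (−1)^{1·2·14}·(-1)^2·(+1)^1 = +1.
v=23: a=23^1·(≡14), b=23^2·(≡21) mod 23; (14|23)=-1, (21|23)=-1; (−1)^{1·2·11}·(-1)^2·(-1)^1 = -1.
v=17: a=17^-1·(≡6), b=17^-4·(≡11) mod 17; (6|17)=-1, (11|17)=-1; (−1)^{-1·-4·8}·(-1)^-4·(-1)^-1 = -1.
v=∞: -1031849 < 0 and 91 > 0  ⇒  (a,b)_∞ = +1.
v=3: a=3^0·(≡1), b=3^-6·(≡1) mod 3; (1|3)=+1, (1|3)=+1; (−1)^{0·-6·1}·(+1)^-6·(+1)^0 = +1.
v=11: a=11^0·(≡10), b=11^-2·(≡1) mod 11; (10|11)=-1, (1|11)=+1; (−1)^{0·-2·5}·(-1)^-2·(+1)^0 = +1.
v=7: a=7^1·(≡3), b=7^3·(≡6) mod 7; (3|7)=-1, (6|7)=-1; (−1)^{1·3·3}·(-1)^3·(-1)^1 = -1.
v=5: a=5^0·(≡1), b=5^2·(≡1) mod 5; (1|5)=+1, (1|5)=+1; (−1)^{0·2·2}·(+1)^2·(+1)^0 = +1.
(-1031849, 91 / ℚ) ramifies at {2, 7, 17, 23}: a division algebra.

[2, 7, 17, 23]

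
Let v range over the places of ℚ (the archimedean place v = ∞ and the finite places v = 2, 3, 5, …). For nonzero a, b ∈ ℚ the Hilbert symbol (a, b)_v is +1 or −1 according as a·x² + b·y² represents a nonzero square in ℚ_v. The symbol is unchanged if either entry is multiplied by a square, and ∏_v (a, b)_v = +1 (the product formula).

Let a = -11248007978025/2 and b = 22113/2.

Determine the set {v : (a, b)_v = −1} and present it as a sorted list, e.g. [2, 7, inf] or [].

(a, b) ≡ (-2, 546) mod (ℚ^×)²; places V = {2, 3, 5, 7, 13, ∞}.
(a,b)_5: α=2, u≡2; β=0, v≡4 (mod 5); (2|5)=-1, (4|5)=+1; sign (−1)^0·-1^0·+1^2 = +1.
(a,b)_7: α=4, u≡3; β=1, v≡1 (mod 7); (3|7)=-1, (1|7)=+1; sign (−1)^0·-1^1·+1^4 = -1.
(a,b)_3: α=8, u≡1; β=5, v≡2 (mod 3); (1|3)=+1, (2|3)=-1; sign (−1)^0·+1^5·-1^8 = +1.
(a,b)_13: α=4, u≡8; β=1, v≡12 (mod 13); (8|13)=-1, (12|13)=+1; sign (−1)^0·-1^1·+1^4 = -1.
(a,b)_2: α=-1, β=-1; u≡7, v≡1 (mod 8); ε(u)ε(v)=1·0, αω(v)=-1·0, βω(u)=-1·0; sum ≡ 0  ⇒  +1.
(a,b)_∞: sgn(-2)=−, sgn(546)=+, so +1.
|Ram(-2, 546)| = 2, even; anisotropic at {7, 13}.

[7, 13]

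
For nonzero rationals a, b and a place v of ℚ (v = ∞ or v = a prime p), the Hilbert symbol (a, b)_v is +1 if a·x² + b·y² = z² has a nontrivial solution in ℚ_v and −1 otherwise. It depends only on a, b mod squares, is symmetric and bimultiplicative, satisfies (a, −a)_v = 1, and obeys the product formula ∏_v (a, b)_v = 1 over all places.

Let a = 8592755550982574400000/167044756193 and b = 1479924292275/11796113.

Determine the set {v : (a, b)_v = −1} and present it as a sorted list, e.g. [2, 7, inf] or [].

(a, b) ≡ (72930, 187) mod (ℚ^×)²; places V = {2, 3, 5, 7, 11, 13, 17, 19, ∞}.
(a,b)_3: α=9, u≡1; β=6, v≡1 (mod 3); (1|3)=+1, (1|3)=+1; sign (−1)^0·+1^6·+1^9 = +1.
(a,b)_7: α=-6, u≡1; β=-4, v≡5 (mod 7); (1|7)=+1, (5|7)=-1; sign (−1)^0·+1^-4·-1^-6 = +1.
(a,b)_17: α=-5, u≡12; β=-3, v≡12 (mod 17); (12|17)=-1, (12|17)=-1; sign (−1)^0·-1^-3·-1^-5 = +1.
(a,b)_5: α=5, u≡1; β=2, v≡2 (mod 5); (1|5)=+1, (2|5)=-1; sign (−1)^0·+1^2·-1^5 = -1.
(a,b)_13: α=1, u≡5; β=2, v≡7 (mod 13); (5|13)=-1, (7|13)=-1; sign (−1)^0·-1^2·-1^1 = -1.
(a,b)_11: α=5, u≡7; β=3, v≡6 (mod 11); (7|11)=-1, (6|11)=-1; sign (−1)^1·-1^3·-1^5 = -1.
(a,b)_2: α=9, β=0; u≡1, v≡3 (mod 8); ε(u)ε(v)=0·1, αω(v)=9·1, βω(u)=0·0; sum ≡ 1  ⇒  -1.
(a,b)_19: α=4, u≡13; β=2, v≡11 (mod 19); (13|19)=-1, (11|19)=+1; sign (−1)^0·-1^2·+1^4 = +1.
(a,b)_∞: sgn(72930)=+, sgn(187)=+, so +1.
|Ram(72930, 187)| = 4, even; anisotropic at {2, 5, 11, 13}.

[2, 5, 11, 13]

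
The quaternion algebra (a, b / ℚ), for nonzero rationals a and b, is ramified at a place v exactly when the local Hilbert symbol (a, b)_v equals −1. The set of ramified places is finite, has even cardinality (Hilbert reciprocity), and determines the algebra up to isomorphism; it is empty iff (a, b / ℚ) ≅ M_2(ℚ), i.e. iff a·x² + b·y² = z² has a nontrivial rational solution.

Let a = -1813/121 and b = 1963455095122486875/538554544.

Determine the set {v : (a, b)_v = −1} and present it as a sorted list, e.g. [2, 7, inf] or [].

[3, 17]

(a, b) ≡ (-37, 969) mod (ℚ^×)²; places V = {2, 3, 5, 7, 11, 13, 17, 19, 37, ∞}.
(a,b)_3: α=0, u≡2; β=5, v≡2 (mod 3); (2|3)=-1, (2|3)=-1; sign (−1)^0·-1^5·-1^0 = -1.
(a,b)_7: α=2, u≡6; β=4, v≡6 (mod 7); (6|7)=-1, (6|7)=-1; sign (−1)^0·-1^4·-1^2 = +1.
(a,b)_37: α=1, u≡21; β=4, v≡9 (mod 37); (21|37)=+1, (9|37)=+1; sign (−1)^0·+1^4·+1^1 = +1.
(a,b)_11: α=-2, u≡2; β=-6, v≡9 (mod 11); (2|11)=-1, (9|11)=+1; sign (−1)^0·-1^-6·+1^-2 = +1.
(a,b)_17: α=0, u≡3; β=1, v≡3 (mod 17); (3|17)=-1, (3|17)=-1; sign (−1)^0·-1^1·-1^0 = -1.
(a,b)_2: α=0, β=-4; u≡3, v≡1 (mod 8); ε(u)ε(v)=1·0, αω(v)=0·0, βω(u)=-4·1; sum ≡ 0  ⇒  +1.
(a,b)_∞: sgn(-37)=−, sgn(969)=+, so +1.
(a,b)_5: α=0, u≡2; β=4, v≡1 (mod 5); (2|5)=-1, (1|5)=+1; sign (−1)^0·-1^4·+1^0 = +1.
(a,b)_13: α=0, u≡5; β=2, v≡11 (mod 13); (5|13)=-1, (11|13)=-1; sign (−1)^0·-1^2·-1^0 = +1.
(a,b)_19: α=0, u≡7; β=-1, v≡14 (mod 19); (7|19)=+1, (14|19)=-1; sign (−1)^0·+1^-1·-1^0 = +1.
Ram(-37, 969) = {3, 17}; no ℚ_3-point on the conic.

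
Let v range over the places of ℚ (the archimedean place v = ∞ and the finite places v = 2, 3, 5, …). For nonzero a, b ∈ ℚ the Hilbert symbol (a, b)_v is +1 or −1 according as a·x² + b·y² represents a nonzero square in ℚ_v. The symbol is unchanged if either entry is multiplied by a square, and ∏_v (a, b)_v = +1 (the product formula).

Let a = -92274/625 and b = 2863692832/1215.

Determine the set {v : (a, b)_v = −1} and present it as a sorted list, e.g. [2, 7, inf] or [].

(a, b) ≡ (-546, 30030) mod (ℚ^×)²; places V = {2, 3, 5, 7, 11, 13, 23, ∞}.
(a,b)_13: α=3, u≡10; β=3, v≡4 (mod 13); (10|13)=+1, (4|13)=+1; sign (−1)^0·+1^3·+1^3 = +1.
(a,b)_23: α=0, u≡12; β=2, v≡14 (mod 23); (12|23)=+1, (14|23)=-1; sign (−1)^0·+1^2·-1^0 = +1.
(a,b)_3: α=1, u≡1; β=-5, v≡2 (mod 3); (1|3)=+1, (2|3)=-1; sign (−1)^1·+1^-5·-1^1 = +1.
(a,b)_7: α=1, u≡3; β=1, v≡5 (mod 7); (3|7)=-1, (5|7)=-1; sign (−1)^1·-1^1·-1^1 = -1.
(a,b)_2: α=1, β=5; u≡7, v≡7 (mod 8); ε(u)ε(v)=1·1, αω(v)=1·0, βω(u)=5·0; sum ≡ 1  ⇒  -1.
(a,b)_11: α=0, u≡3; β=1, v≡2 (mod 11); (3|11)=+1, (2|11)=-1; sign (−1)^0·+1^1·-1^0 = +1.
(a,b)_∞: sgn(-546)=−, sgn(30030)=+, so +1.
(a,b)_5: α=-4, u≡1; β=-1, v≡4 (mod 5); (1|5)=+1, (4|5)=+1; sign (−1)^0·+1^-1·+1^-4 = +1.
|Ram(-546, 30030)| = 2, even; anisotropic at {2, 7}.

[2, 7]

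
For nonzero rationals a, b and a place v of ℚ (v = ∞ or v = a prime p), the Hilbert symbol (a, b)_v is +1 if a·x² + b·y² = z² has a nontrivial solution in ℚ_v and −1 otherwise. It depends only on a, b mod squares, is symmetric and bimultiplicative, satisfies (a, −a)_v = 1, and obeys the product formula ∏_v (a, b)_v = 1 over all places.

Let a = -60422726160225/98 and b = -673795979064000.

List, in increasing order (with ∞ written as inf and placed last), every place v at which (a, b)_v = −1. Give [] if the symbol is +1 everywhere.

[2, 5, 11, inf]

Mod squares: a ≡ -1122, b ≡ -3315. Check v ∈ {∞, 2, 3, 5, 7, 11, 13, 17}.
v=13: a=13^2·(≡9), b=13^3·(≡2) mod 13; (9|13)=+1, (2|13)=-1; (−1)^{2·3·6}·(+1)^3·(-1)^2 = +1.
v=7: a=7^-2·(≡6), b=7^0·(≡5) mod 7; (6|7)=-1, (5|7)=-1; (−1)^{-2·0·3}·(-1)^0·(-1)^-2 = +1.
v=17: a=17^3·(≡9), b=17^5·(≡8) mod 17; (9|17)=+1, (8|17)=+1; (−1)^{3·5·8}·(+1)^5·(+1)^3 = +1.
v=∞: -1122 < 0 and -3315 < 0  ⇒  (a,b)_∞ = -1.
v=5: a=5^2·(≡2), b=5^3·(≡3) mod 5; (2|5)=-1, (3|5)=-1; (−1)^{2·3·2}·(-1)^3·(-1)^2 = -1.
v=3: a=3^7·(≡1), b=3^3·(≡2) mod 3; (1|3)=+1, (2|3)=-1; (−1)^{7·3·1}·(+1)^3·(-1)^7 = +1.
v=11: a=11^3·(≡8), b=11^0·(≡10) mod 11; (8|11)=-1, (10|11)=-1; (−1)^{3·0·5}·(-1)^0·(-1)^3 = -1.
v=2: v_2(a)=-1, v_2(b)=6; units ≡ 7, 5 (mod 8); ε·ε+αω+βω = 1·0+-1·1+6·0 ≡ 1  ⇒  (a,b)_2 = -1.
(-1122, -3315 / ℚ) ramifies at {2, 5, 11, ∞}: a division algebra.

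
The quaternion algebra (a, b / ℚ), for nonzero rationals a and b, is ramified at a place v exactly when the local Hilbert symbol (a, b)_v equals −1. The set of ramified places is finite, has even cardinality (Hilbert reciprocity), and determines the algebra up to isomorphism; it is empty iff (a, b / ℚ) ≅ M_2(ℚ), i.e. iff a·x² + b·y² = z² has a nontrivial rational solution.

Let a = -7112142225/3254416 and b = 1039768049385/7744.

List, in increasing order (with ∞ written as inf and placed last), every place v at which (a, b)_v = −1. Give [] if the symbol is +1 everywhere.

[13, 23]

(a, b) ≡ (-1081, 65) mod (ℚ^×)²; places V = {2, 3, 5, 11, 13, 19, 23, 41, 47, ∞}.
(a,b)_23: α=1, u≡5; β=2, v≡22 (mod 23); (5|23)=-1, (22|23)=-1; sign (−1)^0·-1^2·-1^1 = -1.
(a,b)_∞: sgn(-1081)=−, sgn(65)=+, so +1.
(a,b)_5: α=2, u≡1; β=1, v≡3 (mod 5); (1|5)=+1, (3|5)=-1; sign (−1)^0·+1^1·-1^2 = +1.
(a,b)_11: α=-2, u≡10; β=-2, v≡6 (mod 11); (10|11)=-1, (6|11)=-1; sign (−1)^0·-1^-2·-1^-2 = +1.
(a,b)_13: α=0, u≡8; β=3, v≡11 (mod 13); (8|13)=-1, (11|13)=-1; sign (−1)^0·-1^3·-1^0 = -1.
(a,b)_2: α=-4, β=-6; u≡7, v≡1 (mod 8); ε(u)ε(v)=1·0, αω(v)=-4·0, βω(u)=-6·0; sum ≡ 0  ⇒  +1.
(a,b)_19: α=2, u≡8; β=0, v≡2 (mod 19); (8|19)=-1, (2|19)=-1; sign (−1)^0·-1^0·-1^2 = +1.
(a,b)_47: α=1, u≡7; β=2, v≡25 (mod 47); (7|47)=+1, (25|47)=+1; sign (−1)^0·+1^2·+1^1 = +1.
(a,b)_3: α=6, u≡2; β=4, v≡2 (mod 3); (2|3)=-1, (2|3)=-1; sign (−1)^0·-1^4·-1^6 = +1.
(a,b)_41: α=-2, u≡34; β=0, v≡29 (mod 41); (34|41)=-1, (29|41)=-1; sign (−1)^0·-1^0·-1^-2 = +1.
(-1081, 65 / ℚ) ramifies at {13, 23}: a division algebra.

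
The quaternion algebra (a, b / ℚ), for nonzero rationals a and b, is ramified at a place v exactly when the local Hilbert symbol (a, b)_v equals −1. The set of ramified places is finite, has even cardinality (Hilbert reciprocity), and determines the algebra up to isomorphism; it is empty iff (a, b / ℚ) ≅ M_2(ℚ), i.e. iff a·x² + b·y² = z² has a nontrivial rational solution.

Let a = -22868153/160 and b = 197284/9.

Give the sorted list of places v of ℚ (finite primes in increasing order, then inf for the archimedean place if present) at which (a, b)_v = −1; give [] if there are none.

[7, 29]

Mod squares: a ≡ -38570, b ≡ 49321. Check v ∈ {∞, 2, 3, 5, 7, 11, 19, 29, 31, 37, 43}.
v=∞: -38570 < 0 and 49321 > 0  ⇒  (a,b)_∞ = +1.
v=29: a=29^1·(≡22), b=29^0·(≡19) mod 29; (22|29)=+1, (19|29)=-1; (−1)^{1·0·14}·(+1)^0·(-1)^1 = -1.
v=19: a=19^1·(≡15), b=19^0·(≡5) mod 19; (15|19)=-1, (5|19)=+1; (−1)^{1·0·9}·(-1)^0·(+1)^1 = +1.
v=2: v_2(a)=-5, v_2(b)=2; units ≡ 3, 1 (mod 8); ε·ε+αω+βω = 1·0+-5·0+2·1 ≡ 0  ⇒  (a,b)_2 = +1.
v=31: a=31^0·(≡4), b=31^1·(≡1) mod 31; (4|31)=+1, (1|31)=+1; (−1)^{0·1·15}·(+1)^1·(+1)^0 = +1.
v=5: a=5^-1·(≡1), b=5^0·(≡1) mod 5; (1|5)=+1, (1|5)=+1; (−1)^{-1·0·2}·(+1)^0·(+1)^-1 = +1.
v=43: a=43^0·(≡9), b=43^1·(≡32) mod 43; (9|43)=+1, (32|43)=-1; (−1)^{0·1·21}·(+1)^1·(-1)^0 = +1.
v=3: a=3^0·(≡1), b=3^-2·(≡1) mod 3; (1|3)=+1, (1|3)=+1; (−1)^{0·-2·1}·(+1)^-2·(+1)^0 = +1.
v=37: a=37^0·(≡21), b=37^1·(≡21) mod 37; (21|37)=+1, (21|37)=+1; (−1)^{0·1·18}·(+1)^1·(+1)^0 = +1.
v=11: a=11^2·(≡7), b=11^0·(≡6) mod 11; (7|11)=-1, (6|11)=-1; (−1)^{2·0·5}·(-1)^0·(-1)^2 = +1.
v=7: a=7^3·(≡3), b=7^0·(≡5) mod 7; (3|7)=-1, (5|7)=-1; (−1)^{3·0·3}·(-1)^0·(-1)^3 = -1.
(-38570, 49321 / ℚ) ramifies at {7, 29}: a division algebra.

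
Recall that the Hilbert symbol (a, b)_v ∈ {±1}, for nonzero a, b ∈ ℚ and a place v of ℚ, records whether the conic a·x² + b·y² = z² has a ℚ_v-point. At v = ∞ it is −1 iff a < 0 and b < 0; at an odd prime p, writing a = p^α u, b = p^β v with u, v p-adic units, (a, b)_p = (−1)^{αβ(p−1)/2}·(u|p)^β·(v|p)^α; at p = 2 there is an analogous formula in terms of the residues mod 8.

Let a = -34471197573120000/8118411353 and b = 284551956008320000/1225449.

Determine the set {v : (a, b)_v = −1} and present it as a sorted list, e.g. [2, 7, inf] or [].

[2, 19]

(a, b) ≡ (-1309, 247) mod (ℚ^×)²; places V = {2, 3, 5, 7, 11, 13, 17, 19, 29, 41, ∞}.
(a,b)_2: α=18, β=10; u≡3, v≡7 (mod 8); ε(u)ε(v)=1·1, αω(v)=18·0, βω(u)=10·1; sum ≡ 1  ⇒  -1.
(a,b)_13: α=-2, u≡4; β=1, v≡11 (mod 13); (4|13)=+1, (11|13)=-1; sign (−1)^0·+1^1·-1^-2 = +1.
(a,b)_7: α=1, u≡2; β=2, v≡1 (mod 7); (2|7)=+1, (1|7)=+1; sign (−1)^0·+1^2·+1^1 = +1.
(a,b)_19: α=2, u≡14; β=3, v≡18 (mod 19); (14|19)=-1, (18|19)=-1; sign (−1)^0·-1^3·-1^2 = -1.
(a,b)_41: α=-4, u≡14; β=-2, v≡21 (mod 41); (14|41)=-1, (21|41)=+1; sign (−1)^0·-1^-2·+1^-4 = +1.
(a,b)_3: α=2, u≡2; β=-6, v≡1 (mod 3); (2|3)=-1, (1|3)=+1; sign (−1)^0·-1^-6·+1^2 = +1.
(a,b)_11: α=1, u≡6; β=2, v≡1 (mod 11); (6|11)=-1, (1|11)=+1; sign (−1)^0·-1^2·+1^1 = +1.
(a,b)_∞: sgn(-1309)=−, sgn(247)=+, so +1.
(a,b)_17: α=-1, u≡2; β=0, v≡1 (mod 17); (2|17)=+1, (1|17)=+1; sign (−1)^0·+1^0·+1^-1 = +1.
(a,b)_5: α=4, u≡1; β=4, v≡3 (mod 5); (1|5)=+1, (3|5)=-1; sign (−1)^0·+1^4·-1^4 = +1.
(a,b)_29: α=2, u≡25; β=2, v≡3 (mod 29); (25|29)=+1, (3|29)=-1; sign (−1)^0·+1^2·-1^2 = +1.
Ram(-1309, 247) = {2, 19}; no ℚ_2-point on the conic.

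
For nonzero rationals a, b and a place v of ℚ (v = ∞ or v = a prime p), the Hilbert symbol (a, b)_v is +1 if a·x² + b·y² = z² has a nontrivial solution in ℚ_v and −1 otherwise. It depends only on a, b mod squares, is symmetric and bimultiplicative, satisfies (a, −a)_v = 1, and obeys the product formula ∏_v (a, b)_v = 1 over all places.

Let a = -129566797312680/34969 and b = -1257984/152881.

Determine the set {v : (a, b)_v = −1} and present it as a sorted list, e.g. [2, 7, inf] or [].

[13, inf]

(a, b) ≡ (-2730, -546) mod (ℚ^×)²; places V = {2, 3, 5, 7, 11, 13, 17, 19, 23, ∞}.
(a,b)_5: α=1, u≡1; β=0, v≡1 (mod 5); (1|5)=+1, (1|5)=+1; sign (−1)^0·+1^0·+1^1 = +1.
(a,b)_3: α=5, u≡2; β=3, v≡1 (mod 3); (2|3)=-1, (1|3)=+1; sign (−1)^1·-1^3·+1^5 = +1.
(a,b)_13: α=3, u≡2; β=1, v≡4 (mod 13); (2|13)=-1, (4|13)=+1; sign (−1)^0·-1^1·+1^3 = -1.
(a,b)_23: α=0, u≡21; β=-2, v≡16 (mod 23); (21|23)=-1, (16|23)=+1; sign (−1)^0·-1^-2·+1^0 = +1.
(a,b)_11: α=-2, u≡3; β=0, v≡3 (mod 11); (3|11)=+1, (3|11)=+1; sign (−1)^0·+1^0·+1^-2 = +1.
(a,b)_17: α=-2, u≡12; β=-2, v≡8 (mod 17); (12|17)=-1, (8|17)=+1; sign (−1)^0·-1^-2·+1^-2 = +1.
(a,b)_19: α=2, u≡16; β=0, v≡9 (mod 19); (16|19)=+1, (9|19)=+1; sign (−1)^0·+1^0·+1^2 = +1.
(a,b)_2: α=3, β=9; u≡3, v≡7 (mod 8); ε(u)ε(v)=1·1, αω(v)=3·0, βω(u)=9·1; sum ≡ 0  ⇒  +1.
(a,b)_7: α=5, u≡4; β=1, v≡6 (mod 7); (4|7)=+1, (6|7)=-1; sign (−1)^1·+1^1·-1^5 = +1.
(a,b)_∞: sgn(-2730)=−, sgn(-546)=−, so -1.
|Ram(-2730, -546)| = 2, even; anisotropic at {13, ∞}.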